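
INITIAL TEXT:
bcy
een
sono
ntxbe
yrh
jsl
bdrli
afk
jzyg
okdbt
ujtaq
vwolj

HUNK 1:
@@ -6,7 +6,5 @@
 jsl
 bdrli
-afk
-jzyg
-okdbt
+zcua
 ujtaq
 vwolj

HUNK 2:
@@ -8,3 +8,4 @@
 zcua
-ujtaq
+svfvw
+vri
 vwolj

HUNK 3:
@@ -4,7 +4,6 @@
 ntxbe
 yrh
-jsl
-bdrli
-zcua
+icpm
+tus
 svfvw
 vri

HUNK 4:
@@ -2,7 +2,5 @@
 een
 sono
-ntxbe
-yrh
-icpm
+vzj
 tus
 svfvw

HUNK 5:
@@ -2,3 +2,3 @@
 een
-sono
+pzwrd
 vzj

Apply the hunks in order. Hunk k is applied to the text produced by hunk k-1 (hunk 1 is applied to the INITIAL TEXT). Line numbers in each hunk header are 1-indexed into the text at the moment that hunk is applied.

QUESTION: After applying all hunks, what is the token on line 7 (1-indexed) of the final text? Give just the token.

Answer: vri

Derivation:
Hunk 1: at line 6 remove [afk,jzyg,okdbt] add [zcua] -> 10 lines: bcy een sono ntxbe yrh jsl bdrli zcua ujtaq vwolj
Hunk 2: at line 8 remove [ujtaq] add [svfvw,vri] -> 11 lines: bcy een sono ntxbe yrh jsl bdrli zcua svfvw vri vwolj
Hunk 3: at line 4 remove [jsl,bdrli,zcua] add [icpm,tus] -> 10 lines: bcy een sono ntxbe yrh icpm tus svfvw vri vwolj
Hunk 4: at line 2 remove [ntxbe,yrh,icpm] add [vzj] -> 8 lines: bcy een sono vzj tus svfvw vri vwolj
Hunk 5: at line 2 remove [sono] add [pzwrd] -> 8 lines: bcy een pzwrd vzj tus svfvw vri vwolj
Final line 7: vri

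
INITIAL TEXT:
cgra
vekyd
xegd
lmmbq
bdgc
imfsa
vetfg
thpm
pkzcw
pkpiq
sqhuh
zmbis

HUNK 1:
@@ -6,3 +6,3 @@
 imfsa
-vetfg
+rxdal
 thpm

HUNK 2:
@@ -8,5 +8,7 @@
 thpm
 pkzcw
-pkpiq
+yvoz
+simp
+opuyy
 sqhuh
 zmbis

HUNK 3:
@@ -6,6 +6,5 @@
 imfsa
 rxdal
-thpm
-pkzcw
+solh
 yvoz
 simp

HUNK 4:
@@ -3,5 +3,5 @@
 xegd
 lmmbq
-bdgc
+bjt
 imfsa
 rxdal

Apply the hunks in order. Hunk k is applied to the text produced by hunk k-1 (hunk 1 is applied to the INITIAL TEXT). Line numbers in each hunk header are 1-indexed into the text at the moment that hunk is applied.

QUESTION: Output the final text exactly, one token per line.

Hunk 1: at line 6 remove [vetfg] add [rxdal] -> 12 lines: cgra vekyd xegd lmmbq bdgc imfsa rxdal thpm pkzcw pkpiq sqhuh zmbis
Hunk 2: at line 8 remove [pkpiq] add [yvoz,simp,opuyy] -> 14 lines: cgra vekyd xegd lmmbq bdgc imfsa rxdal thpm pkzcw yvoz simp opuyy sqhuh zmbis
Hunk 3: at line 6 remove [thpm,pkzcw] add [solh] -> 13 lines: cgra vekyd xegd lmmbq bdgc imfsa rxdal solh yvoz simp opuyy sqhuh zmbis
Hunk 4: at line 3 remove [bdgc] add [bjt] -> 13 lines: cgra vekyd xegd lmmbq bjt imfsa rxdal solh yvoz simp opuyy sqhuh zmbis

Answer: cgra
vekyd
xegd
lmmbq
bjt
imfsa
rxdal
solh
yvoz
simp
opuyy
sqhuh
zmbis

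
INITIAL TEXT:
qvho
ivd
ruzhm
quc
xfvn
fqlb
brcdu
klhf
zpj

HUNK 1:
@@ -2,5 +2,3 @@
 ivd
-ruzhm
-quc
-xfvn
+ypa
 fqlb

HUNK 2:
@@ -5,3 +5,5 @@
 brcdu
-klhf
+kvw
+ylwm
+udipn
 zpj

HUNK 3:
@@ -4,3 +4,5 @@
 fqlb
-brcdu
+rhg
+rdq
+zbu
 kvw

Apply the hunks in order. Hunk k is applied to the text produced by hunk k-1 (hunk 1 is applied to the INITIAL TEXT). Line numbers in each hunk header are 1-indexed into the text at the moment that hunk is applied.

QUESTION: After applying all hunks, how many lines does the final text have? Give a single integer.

Hunk 1: at line 2 remove [ruzhm,quc,xfvn] add [ypa] -> 7 lines: qvho ivd ypa fqlb brcdu klhf zpj
Hunk 2: at line 5 remove [klhf] add [kvw,ylwm,udipn] -> 9 lines: qvho ivd ypa fqlb brcdu kvw ylwm udipn zpj
Hunk 3: at line 4 remove [brcdu] add [rhg,rdq,zbu] -> 11 lines: qvho ivd ypa fqlb rhg rdq zbu kvw ylwm udipn zpj
Final line count: 11

Answer: 11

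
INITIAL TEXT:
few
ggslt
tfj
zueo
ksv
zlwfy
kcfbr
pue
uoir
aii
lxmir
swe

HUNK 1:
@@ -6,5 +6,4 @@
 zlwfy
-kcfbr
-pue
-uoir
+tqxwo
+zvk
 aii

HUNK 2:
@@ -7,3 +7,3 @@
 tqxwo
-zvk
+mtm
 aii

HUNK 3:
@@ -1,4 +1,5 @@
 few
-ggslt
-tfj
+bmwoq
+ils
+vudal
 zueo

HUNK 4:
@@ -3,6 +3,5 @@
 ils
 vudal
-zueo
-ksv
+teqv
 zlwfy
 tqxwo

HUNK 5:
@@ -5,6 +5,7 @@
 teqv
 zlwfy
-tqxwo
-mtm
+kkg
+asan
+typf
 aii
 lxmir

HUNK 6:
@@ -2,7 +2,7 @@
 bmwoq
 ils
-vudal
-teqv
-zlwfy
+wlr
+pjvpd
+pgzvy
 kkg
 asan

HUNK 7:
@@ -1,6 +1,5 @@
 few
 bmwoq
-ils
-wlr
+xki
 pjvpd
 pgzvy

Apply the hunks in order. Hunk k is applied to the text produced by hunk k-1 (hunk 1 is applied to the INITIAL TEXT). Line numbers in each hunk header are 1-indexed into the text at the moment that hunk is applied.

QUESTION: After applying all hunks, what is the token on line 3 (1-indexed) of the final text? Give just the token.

Answer: xki

Derivation:
Hunk 1: at line 6 remove [kcfbr,pue,uoir] add [tqxwo,zvk] -> 11 lines: few ggslt tfj zueo ksv zlwfy tqxwo zvk aii lxmir swe
Hunk 2: at line 7 remove [zvk] add [mtm] -> 11 lines: few ggslt tfj zueo ksv zlwfy tqxwo mtm aii lxmir swe
Hunk 3: at line 1 remove [ggslt,tfj] add [bmwoq,ils,vudal] -> 12 lines: few bmwoq ils vudal zueo ksv zlwfy tqxwo mtm aii lxmir swe
Hunk 4: at line 3 remove [zueo,ksv] add [teqv] -> 11 lines: few bmwoq ils vudal teqv zlwfy tqxwo mtm aii lxmir swe
Hunk 5: at line 5 remove [tqxwo,mtm] add [kkg,asan,typf] -> 12 lines: few bmwoq ils vudal teqv zlwfy kkg asan typf aii lxmir swe
Hunk 6: at line 2 remove [vudal,teqv,zlwfy] add [wlr,pjvpd,pgzvy] -> 12 lines: few bmwoq ils wlr pjvpd pgzvy kkg asan typf aii lxmir swe
Hunk 7: at line 1 remove [ils,wlr] add [xki] -> 11 lines: few bmwoq xki pjvpd pgzvy kkg asan typf aii lxmir swe
Final line 3: xki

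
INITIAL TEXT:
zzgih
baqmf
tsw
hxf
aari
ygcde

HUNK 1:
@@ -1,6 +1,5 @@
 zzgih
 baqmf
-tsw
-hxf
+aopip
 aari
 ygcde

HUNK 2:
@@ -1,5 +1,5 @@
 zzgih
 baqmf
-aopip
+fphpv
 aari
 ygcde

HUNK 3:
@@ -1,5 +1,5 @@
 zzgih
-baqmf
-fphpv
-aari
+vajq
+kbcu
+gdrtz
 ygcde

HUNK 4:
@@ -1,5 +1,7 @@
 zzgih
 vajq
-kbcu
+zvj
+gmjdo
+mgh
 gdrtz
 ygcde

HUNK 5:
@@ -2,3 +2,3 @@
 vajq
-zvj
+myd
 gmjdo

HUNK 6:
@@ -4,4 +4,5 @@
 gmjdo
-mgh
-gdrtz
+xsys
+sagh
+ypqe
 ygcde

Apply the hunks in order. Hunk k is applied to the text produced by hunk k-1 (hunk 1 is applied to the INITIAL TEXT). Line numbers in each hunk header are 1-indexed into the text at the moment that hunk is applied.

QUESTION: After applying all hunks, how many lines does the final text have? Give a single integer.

Hunk 1: at line 1 remove [tsw,hxf] add [aopip] -> 5 lines: zzgih baqmf aopip aari ygcde
Hunk 2: at line 1 remove [aopip] add [fphpv] -> 5 lines: zzgih baqmf fphpv aari ygcde
Hunk 3: at line 1 remove [baqmf,fphpv,aari] add [vajq,kbcu,gdrtz] -> 5 lines: zzgih vajq kbcu gdrtz ygcde
Hunk 4: at line 1 remove [kbcu] add [zvj,gmjdo,mgh] -> 7 lines: zzgih vajq zvj gmjdo mgh gdrtz ygcde
Hunk 5: at line 2 remove [zvj] add [myd] -> 7 lines: zzgih vajq myd gmjdo mgh gdrtz ygcde
Hunk 6: at line 4 remove [mgh,gdrtz] add [xsys,sagh,ypqe] -> 8 lines: zzgih vajq myd gmjdo xsys sagh ypqe ygcde
Final line count: 8

Answer: 8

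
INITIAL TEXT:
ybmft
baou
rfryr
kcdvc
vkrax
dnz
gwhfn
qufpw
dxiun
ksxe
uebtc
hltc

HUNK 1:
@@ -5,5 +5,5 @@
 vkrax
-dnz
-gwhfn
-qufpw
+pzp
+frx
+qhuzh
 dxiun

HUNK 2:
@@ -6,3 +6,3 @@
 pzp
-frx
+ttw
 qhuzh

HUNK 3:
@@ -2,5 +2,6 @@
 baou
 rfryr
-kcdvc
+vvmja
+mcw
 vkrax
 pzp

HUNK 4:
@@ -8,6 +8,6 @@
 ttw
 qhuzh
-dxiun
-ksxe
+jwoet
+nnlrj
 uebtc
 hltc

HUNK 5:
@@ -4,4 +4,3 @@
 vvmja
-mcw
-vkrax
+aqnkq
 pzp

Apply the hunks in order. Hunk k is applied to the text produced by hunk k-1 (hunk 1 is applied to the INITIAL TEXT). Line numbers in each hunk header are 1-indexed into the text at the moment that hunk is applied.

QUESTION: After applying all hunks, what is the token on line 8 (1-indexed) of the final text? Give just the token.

Hunk 1: at line 5 remove [dnz,gwhfn,qufpw] add [pzp,frx,qhuzh] -> 12 lines: ybmft baou rfryr kcdvc vkrax pzp frx qhuzh dxiun ksxe uebtc hltc
Hunk 2: at line 6 remove [frx] add [ttw] -> 12 lines: ybmft baou rfryr kcdvc vkrax pzp ttw qhuzh dxiun ksxe uebtc hltc
Hunk 3: at line 2 remove [kcdvc] add [vvmja,mcw] -> 13 lines: ybmft baou rfryr vvmja mcw vkrax pzp ttw qhuzh dxiun ksxe uebtc hltc
Hunk 4: at line 8 remove [dxiun,ksxe] add [jwoet,nnlrj] -> 13 lines: ybmft baou rfryr vvmja mcw vkrax pzp ttw qhuzh jwoet nnlrj uebtc hltc
Hunk 5: at line 4 remove [mcw,vkrax] add [aqnkq] -> 12 lines: ybmft baou rfryr vvmja aqnkq pzp ttw qhuzh jwoet nnlrj uebtc hltc
Final line 8: qhuzh

Answer: qhuzh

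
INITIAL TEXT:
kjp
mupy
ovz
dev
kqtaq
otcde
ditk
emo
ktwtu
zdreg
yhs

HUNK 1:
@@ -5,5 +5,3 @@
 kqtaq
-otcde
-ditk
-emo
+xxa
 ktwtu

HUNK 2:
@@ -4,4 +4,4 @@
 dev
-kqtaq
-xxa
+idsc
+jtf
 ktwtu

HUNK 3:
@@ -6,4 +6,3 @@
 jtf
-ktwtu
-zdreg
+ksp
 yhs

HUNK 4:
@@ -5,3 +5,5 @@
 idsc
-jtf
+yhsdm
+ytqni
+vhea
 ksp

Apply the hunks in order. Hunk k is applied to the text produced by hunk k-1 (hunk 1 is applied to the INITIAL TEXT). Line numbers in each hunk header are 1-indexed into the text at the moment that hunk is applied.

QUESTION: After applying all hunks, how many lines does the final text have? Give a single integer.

Hunk 1: at line 5 remove [otcde,ditk,emo] add [xxa] -> 9 lines: kjp mupy ovz dev kqtaq xxa ktwtu zdreg yhs
Hunk 2: at line 4 remove [kqtaq,xxa] add [idsc,jtf] -> 9 lines: kjp mupy ovz dev idsc jtf ktwtu zdreg yhs
Hunk 3: at line 6 remove [ktwtu,zdreg] add [ksp] -> 8 lines: kjp mupy ovz dev idsc jtf ksp yhs
Hunk 4: at line 5 remove [jtf] add [yhsdm,ytqni,vhea] -> 10 lines: kjp mupy ovz dev idsc yhsdm ytqni vhea ksp yhs
Final line count: 10

Answer: 10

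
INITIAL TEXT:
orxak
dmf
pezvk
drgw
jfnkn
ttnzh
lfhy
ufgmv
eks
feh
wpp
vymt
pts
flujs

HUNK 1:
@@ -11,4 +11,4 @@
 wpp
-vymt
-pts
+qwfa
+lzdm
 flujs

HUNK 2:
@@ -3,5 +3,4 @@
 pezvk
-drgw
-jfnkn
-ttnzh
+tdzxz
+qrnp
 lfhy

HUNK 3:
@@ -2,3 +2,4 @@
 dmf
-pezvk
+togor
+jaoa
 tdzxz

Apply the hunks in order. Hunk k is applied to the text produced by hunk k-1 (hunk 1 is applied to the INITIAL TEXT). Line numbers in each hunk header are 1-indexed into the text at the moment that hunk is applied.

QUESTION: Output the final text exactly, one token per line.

Hunk 1: at line 11 remove [vymt,pts] add [qwfa,lzdm] -> 14 lines: orxak dmf pezvk drgw jfnkn ttnzh lfhy ufgmv eks feh wpp qwfa lzdm flujs
Hunk 2: at line 3 remove [drgw,jfnkn,ttnzh] add [tdzxz,qrnp] -> 13 lines: orxak dmf pezvk tdzxz qrnp lfhy ufgmv eks feh wpp qwfa lzdm flujs
Hunk 3: at line 2 remove [pezvk] add [togor,jaoa] -> 14 lines: orxak dmf togor jaoa tdzxz qrnp lfhy ufgmv eks feh wpp qwfa lzdm flujs

Answer: orxak
dmf
togor
jaoa
tdzxz
qrnp
lfhy
ufgmv
eks
feh
wpp
qwfa
lzdm
flujs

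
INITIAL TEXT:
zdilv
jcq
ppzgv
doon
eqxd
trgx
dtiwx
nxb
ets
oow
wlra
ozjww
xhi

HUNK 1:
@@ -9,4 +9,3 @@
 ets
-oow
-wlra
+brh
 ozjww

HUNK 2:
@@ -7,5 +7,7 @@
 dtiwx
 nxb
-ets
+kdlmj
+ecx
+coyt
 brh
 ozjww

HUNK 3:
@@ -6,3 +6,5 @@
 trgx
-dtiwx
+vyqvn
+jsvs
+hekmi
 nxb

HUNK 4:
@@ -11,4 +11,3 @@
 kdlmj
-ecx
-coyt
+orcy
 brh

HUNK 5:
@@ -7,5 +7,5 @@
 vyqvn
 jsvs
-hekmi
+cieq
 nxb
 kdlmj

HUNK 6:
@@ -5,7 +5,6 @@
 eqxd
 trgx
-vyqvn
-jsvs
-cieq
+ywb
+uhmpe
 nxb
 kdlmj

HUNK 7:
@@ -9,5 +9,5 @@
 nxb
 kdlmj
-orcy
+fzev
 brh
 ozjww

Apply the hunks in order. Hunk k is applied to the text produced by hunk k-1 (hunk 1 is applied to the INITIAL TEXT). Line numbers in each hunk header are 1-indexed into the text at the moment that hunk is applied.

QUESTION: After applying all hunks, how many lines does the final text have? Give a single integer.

Hunk 1: at line 9 remove [oow,wlra] add [brh] -> 12 lines: zdilv jcq ppzgv doon eqxd trgx dtiwx nxb ets brh ozjww xhi
Hunk 2: at line 7 remove [ets] add [kdlmj,ecx,coyt] -> 14 lines: zdilv jcq ppzgv doon eqxd trgx dtiwx nxb kdlmj ecx coyt brh ozjww xhi
Hunk 3: at line 6 remove [dtiwx] add [vyqvn,jsvs,hekmi] -> 16 lines: zdilv jcq ppzgv doon eqxd trgx vyqvn jsvs hekmi nxb kdlmj ecx coyt brh ozjww xhi
Hunk 4: at line 11 remove [ecx,coyt] add [orcy] -> 15 lines: zdilv jcq ppzgv doon eqxd trgx vyqvn jsvs hekmi nxb kdlmj orcy brh ozjww xhi
Hunk 5: at line 7 remove [hekmi] add [cieq] -> 15 lines: zdilv jcq ppzgv doon eqxd trgx vyqvn jsvs cieq nxb kdlmj orcy brh ozjww xhi
Hunk 6: at line 5 remove [vyqvn,jsvs,cieq] add [ywb,uhmpe] -> 14 lines: zdilv jcq ppzgv doon eqxd trgx ywb uhmpe nxb kdlmj orcy brh ozjww xhi
Hunk 7: at line 9 remove [orcy] add [fzev] -> 14 lines: zdilv jcq ppzgv doon eqxd trgx ywb uhmpe nxb kdlmj fzev brh ozjww xhi
Final line count: 14

Answer: 14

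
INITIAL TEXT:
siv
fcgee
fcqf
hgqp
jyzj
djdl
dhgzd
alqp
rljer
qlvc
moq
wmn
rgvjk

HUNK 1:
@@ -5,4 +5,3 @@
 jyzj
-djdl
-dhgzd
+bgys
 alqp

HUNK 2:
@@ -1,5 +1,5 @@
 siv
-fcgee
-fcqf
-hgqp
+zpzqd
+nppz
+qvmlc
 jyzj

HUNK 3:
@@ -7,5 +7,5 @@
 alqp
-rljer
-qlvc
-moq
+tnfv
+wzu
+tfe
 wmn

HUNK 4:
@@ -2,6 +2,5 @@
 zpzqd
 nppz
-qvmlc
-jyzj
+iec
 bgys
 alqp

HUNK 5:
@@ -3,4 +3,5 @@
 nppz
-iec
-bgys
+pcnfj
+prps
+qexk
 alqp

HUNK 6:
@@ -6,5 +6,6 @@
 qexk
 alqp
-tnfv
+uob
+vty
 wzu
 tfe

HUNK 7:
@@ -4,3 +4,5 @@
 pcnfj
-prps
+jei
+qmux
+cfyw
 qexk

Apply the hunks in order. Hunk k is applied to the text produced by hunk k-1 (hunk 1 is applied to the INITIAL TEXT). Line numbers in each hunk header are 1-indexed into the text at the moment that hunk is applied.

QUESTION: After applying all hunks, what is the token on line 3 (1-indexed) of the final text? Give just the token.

Answer: nppz

Derivation:
Hunk 1: at line 5 remove [djdl,dhgzd] add [bgys] -> 12 lines: siv fcgee fcqf hgqp jyzj bgys alqp rljer qlvc moq wmn rgvjk
Hunk 2: at line 1 remove [fcgee,fcqf,hgqp] add [zpzqd,nppz,qvmlc] -> 12 lines: siv zpzqd nppz qvmlc jyzj bgys alqp rljer qlvc moq wmn rgvjk
Hunk 3: at line 7 remove [rljer,qlvc,moq] add [tnfv,wzu,tfe] -> 12 lines: siv zpzqd nppz qvmlc jyzj bgys alqp tnfv wzu tfe wmn rgvjk
Hunk 4: at line 2 remove [qvmlc,jyzj] add [iec] -> 11 lines: siv zpzqd nppz iec bgys alqp tnfv wzu tfe wmn rgvjk
Hunk 5: at line 3 remove [iec,bgys] add [pcnfj,prps,qexk] -> 12 lines: siv zpzqd nppz pcnfj prps qexk alqp tnfv wzu tfe wmn rgvjk
Hunk 6: at line 6 remove [tnfv] add [uob,vty] -> 13 lines: siv zpzqd nppz pcnfj prps qexk alqp uob vty wzu tfe wmn rgvjk
Hunk 7: at line 4 remove [prps] add [jei,qmux,cfyw] -> 15 lines: siv zpzqd nppz pcnfj jei qmux cfyw qexk alqp uob vty wzu tfe wmn rgvjk
Final line 3: nppz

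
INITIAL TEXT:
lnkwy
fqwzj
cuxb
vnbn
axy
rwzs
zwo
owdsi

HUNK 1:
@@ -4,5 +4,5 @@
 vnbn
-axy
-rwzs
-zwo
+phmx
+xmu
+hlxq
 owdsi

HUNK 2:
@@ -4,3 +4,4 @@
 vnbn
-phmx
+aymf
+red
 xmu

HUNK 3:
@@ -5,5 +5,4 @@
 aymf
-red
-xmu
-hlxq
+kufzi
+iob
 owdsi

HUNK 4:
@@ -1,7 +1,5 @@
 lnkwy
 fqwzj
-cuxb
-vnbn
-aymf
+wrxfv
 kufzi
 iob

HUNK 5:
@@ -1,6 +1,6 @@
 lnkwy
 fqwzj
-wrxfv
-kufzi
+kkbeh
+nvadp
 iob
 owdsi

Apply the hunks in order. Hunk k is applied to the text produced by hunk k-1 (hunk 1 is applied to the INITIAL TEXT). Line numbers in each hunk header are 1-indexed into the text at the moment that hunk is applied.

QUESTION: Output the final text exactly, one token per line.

Answer: lnkwy
fqwzj
kkbeh
nvadp
iob
owdsi

Derivation:
Hunk 1: at line 4 remove [axy,rwzs,zwo] add [phmx,xmu,hlxq] -> 8 lines: lnkwy fqwzj cuxb vnbn phmx xmu hlxq owdsi
Hunk 2: at line 4 remove [phmx] add [aymf,red] -> 9 lines: lnkwy fqwzj cuxb vnbn aymf red xmu hlxq owdsi
Hunk 3: at line 5 remove [red,xmu,hlxq] add [kufzi,iob] -> 8 lines: lnkwy fqwzj cuxb vnbn aymf kufzi iob owdsi
Hunk 4: at line 1 remove [cuxb,vnbn,aymf] add [wrxfv] -> 6 lines: lnkwy fqwzj wrxfv kufzi iob owdsi
Hunk 5: at line 1 remove [wrxfv,kufzi] add [kkbeh,nvadp] -> 6 lines: lnkwy fqwzj kkbeh nvadp iob owdsi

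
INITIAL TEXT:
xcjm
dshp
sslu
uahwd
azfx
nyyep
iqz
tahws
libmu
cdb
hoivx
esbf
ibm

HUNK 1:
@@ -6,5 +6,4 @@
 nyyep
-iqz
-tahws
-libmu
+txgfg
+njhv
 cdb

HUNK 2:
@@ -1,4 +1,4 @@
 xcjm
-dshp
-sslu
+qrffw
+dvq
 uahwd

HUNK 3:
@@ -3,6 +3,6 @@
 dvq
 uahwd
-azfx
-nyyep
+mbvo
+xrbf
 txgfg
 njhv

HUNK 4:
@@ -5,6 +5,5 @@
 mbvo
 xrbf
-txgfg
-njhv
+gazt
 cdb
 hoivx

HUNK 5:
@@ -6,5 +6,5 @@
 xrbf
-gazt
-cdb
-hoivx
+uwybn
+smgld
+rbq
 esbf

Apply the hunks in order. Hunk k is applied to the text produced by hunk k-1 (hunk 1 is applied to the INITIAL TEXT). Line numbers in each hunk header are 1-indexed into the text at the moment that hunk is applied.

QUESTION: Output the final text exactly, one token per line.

Answer: xcjm
qrffw
dvq
uahwd
mbvo
xrbf
uwybn
smgld
rbq
esbf
ibm

Derivation:
Hunk 1: at line 6 remove [iqz,tahws,libmu] add [txgfg,njhv] -> 12 lines: xcjm dshp sslu uahwd azfx nyyep txgfg njhv cdb hoivx esbf ibm
Hunk 2: at line 1 remove [dshp,sslu] add [qrffw,dvq] -> 12 lines: xcjm qrffw dvq uahwd azfx nyyep txgfg njhv cdb hoivx esbf ibm
Hunk 3: at line 3 remove [azfx,nyyep] add [mbvo,xrbf] -> 12 lines: xcjm qrffw dvq uahwd mbvo xrbf txgfg njhv cdb hoivx esbf ibm
Hunk 4: at line 5 remove [txgfg,njhv] add [gazt] -> 11 lines: xcjm qrffw dvq uahwd mbvo xrbf gazt cdb hoivx esbf ibm
Hunk 5: at line 6 remove [gazt,cdb,hoivx] add [uwybn,smgld,rbq] -> 11 lines: xcjm qrffw dvq uahwd mbvo xrbf uwybn smgld rbq esbf ibm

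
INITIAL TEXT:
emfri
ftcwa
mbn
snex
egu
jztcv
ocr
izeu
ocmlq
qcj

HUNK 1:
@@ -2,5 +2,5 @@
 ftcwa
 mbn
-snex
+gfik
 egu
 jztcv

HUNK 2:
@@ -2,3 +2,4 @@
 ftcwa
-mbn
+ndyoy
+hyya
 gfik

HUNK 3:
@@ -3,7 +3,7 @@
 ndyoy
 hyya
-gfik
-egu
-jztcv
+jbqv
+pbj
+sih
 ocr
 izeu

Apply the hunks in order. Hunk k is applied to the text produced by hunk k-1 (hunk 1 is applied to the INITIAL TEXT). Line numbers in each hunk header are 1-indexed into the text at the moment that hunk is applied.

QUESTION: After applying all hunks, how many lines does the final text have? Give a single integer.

Answer: 11

Derivation:
Hunk 1: at line 2 remove [snex] add [gfik] -> 10 lines: emfri ftcwa mbn gfik egu jztcv ocr izeu ocmlq qcj
Hunk 2: at line 2 remove [mbn] add [ndyoy,hyya] -> 11 lines: emfri ftcwa ndyoy hyya gfik egu jztcv ocr izeu ocmlq qcj
Hunk 3: at line 3 remove [gfik,egu,jztcv] add [jbqv,pbj,sih] -> 11 lines: emfri ftcwa ndyoy hyya jbqv pbj sih ocr izeu ocmlq qcj
Final line count: 11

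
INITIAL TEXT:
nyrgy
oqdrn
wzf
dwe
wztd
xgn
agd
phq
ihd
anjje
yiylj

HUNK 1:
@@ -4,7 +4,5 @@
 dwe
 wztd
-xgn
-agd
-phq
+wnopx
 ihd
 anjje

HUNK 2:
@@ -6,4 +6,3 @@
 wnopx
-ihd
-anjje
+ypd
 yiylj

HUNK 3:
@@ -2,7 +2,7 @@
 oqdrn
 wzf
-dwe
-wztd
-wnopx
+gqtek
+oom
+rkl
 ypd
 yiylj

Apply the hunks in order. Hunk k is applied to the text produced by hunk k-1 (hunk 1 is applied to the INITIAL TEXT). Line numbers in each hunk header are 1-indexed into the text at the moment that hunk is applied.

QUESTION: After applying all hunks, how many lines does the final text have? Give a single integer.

Answer: 8

Derivation:
Hunk 1: at line 4 remove [xgn,agd,phq] add [wnopx] -> 9 lines: nyrgy oqdrn wzf dwe wztd wnopx ihd anjje yiylj
Hunk 2: at line 6 remove [ihd,anjje] add [ypd] -> 8 lines: nyrgy oqdrn wzf dwe wztd wnopx ypd yiylj
Hunk 3: at line 2 remove [dwe,wztd,wnopx] add [gqtek,oom,rkl] -> 8 lines: nyrgy oqdrn wzf gqtek oom rkl ypd yiylj
Final line count: 8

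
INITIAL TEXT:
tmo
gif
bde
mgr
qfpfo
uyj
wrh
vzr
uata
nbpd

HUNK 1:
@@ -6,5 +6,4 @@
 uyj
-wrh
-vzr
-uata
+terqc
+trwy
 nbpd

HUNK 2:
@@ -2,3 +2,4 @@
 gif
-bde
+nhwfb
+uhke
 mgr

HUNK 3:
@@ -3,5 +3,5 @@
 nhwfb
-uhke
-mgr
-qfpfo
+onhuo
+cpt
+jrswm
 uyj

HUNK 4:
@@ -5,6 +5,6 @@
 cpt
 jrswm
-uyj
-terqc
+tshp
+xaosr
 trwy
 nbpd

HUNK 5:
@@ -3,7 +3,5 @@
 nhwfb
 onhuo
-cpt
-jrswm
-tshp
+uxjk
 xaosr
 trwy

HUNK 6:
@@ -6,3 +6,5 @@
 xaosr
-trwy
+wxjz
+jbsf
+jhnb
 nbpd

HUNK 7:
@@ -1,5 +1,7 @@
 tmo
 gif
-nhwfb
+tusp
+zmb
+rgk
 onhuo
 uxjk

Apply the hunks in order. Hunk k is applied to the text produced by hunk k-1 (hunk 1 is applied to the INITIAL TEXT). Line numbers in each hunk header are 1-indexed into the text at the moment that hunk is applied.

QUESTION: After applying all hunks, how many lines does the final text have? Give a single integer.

Answer: 12

Derivation:
Hunk 1: at line 6 remove [wrh,vzr,uata] add [terqc,trwy] -> 9 lines: tmo gif bde mgr qfpfo uyj terqc trwy nbpd
Hunk 2: at line 2 remove [bde] add [nhwfb,uhke] -> 10 lines: tmo gif nhwfb uhke mgr qfpfo uyj terqc trwy nbpd
Hunk 3: at line 3 remove [uhke,mgr,qfpfo] add [onhuo,cpt,jrswm] -> 10 lines: tmo gif nhwfb onhuo cpt jrswm uyj terqc trwy nbpd
Hunk 4: at line 5 remove [uyj,terqc] add [tshp,xaosr] -> 10 lines: tmo gif nhwfb onhuo cpt jrswm tshp xaosr trwy nbpd
Hunk 5: at line 3 remove [cpt,jrswm,tshp] add [uxjk] -> 8 lines: tmo gif nhwfb onhuo uxjk xaosr trwy nbpd
Hunk 6: at line 6 remove [trwy] add [wxjz,jbsf,jhnb] -> 10 lines: tmo gif nhwfb onhuo uxjk xaosr wxjz jbsf jhnb nbpd
Hunk 7: at line 1 remove [nhwfb] add [tusp,zmb,rgk] -> 12 lines: tmo gif tusp zmb rgk onhuo uxjk xaosr wxjz jbsf jhnb nbpd
Final line count: 12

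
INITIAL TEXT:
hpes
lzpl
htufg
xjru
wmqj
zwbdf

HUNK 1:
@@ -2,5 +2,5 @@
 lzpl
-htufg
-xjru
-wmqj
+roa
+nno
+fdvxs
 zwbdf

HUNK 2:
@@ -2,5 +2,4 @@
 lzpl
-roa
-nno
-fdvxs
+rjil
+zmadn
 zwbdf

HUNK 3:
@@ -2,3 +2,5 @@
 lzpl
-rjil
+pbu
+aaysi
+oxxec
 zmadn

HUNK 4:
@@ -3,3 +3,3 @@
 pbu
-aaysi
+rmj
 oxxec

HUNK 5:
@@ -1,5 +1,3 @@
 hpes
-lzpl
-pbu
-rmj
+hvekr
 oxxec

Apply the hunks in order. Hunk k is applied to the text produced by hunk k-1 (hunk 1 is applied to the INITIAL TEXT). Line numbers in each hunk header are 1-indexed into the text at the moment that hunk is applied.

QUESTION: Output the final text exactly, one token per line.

Answer: hpes
hvekr
oxxec
zmadn
zwbdf

Derivation:
Hunk 1: at line 2 remove [htufg,xjru,wmqj] add [roa,nno,fdvxs] -> 6 lines: hpes lzpl roa nno fdvxs zwbdf
Hunk 2: at line 2 remove [roa,nno,fdvxs] add [rjil,zmadn] -> 5 lines: hpes lzpl rjil zmadn zwbdf
Hunk 3: at line 2 remove [rjil] add [pbu,aaysi,oxxec] -> 7 lines: hpes lzpl pbu aaysi oxxec zmadn zwbdf
Hunk 4: at line 3 remove [aaysi] add [rmj] -> 7 lines: hpes lzpl pbu rmj oxxec zmadn zwbdf
Hunk 5: at line 1 remove [lzpl,pbu,rmj] add [hvekr] -> 5 lines: hpes hvekr oxxec zmadn zwbdf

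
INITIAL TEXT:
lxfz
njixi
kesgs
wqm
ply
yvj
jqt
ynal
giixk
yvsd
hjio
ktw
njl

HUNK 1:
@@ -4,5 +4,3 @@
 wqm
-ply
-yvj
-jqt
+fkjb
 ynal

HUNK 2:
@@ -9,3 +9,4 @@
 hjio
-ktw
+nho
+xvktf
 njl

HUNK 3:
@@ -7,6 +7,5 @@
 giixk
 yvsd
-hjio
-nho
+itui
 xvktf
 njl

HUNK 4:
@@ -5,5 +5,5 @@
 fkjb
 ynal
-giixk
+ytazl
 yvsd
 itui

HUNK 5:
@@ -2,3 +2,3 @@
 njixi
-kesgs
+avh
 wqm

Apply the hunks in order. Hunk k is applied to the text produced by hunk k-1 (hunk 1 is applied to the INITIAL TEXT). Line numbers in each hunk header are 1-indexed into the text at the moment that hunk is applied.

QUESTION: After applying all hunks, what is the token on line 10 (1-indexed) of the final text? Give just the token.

Answer: xvktf

Derivation:
Hunk 1: at line 4 remove [ply,yvj,jqt] add [fkjb] -> 11 lines: lxfz njixi kesgs wqm fkjb ynal giixk yvsd hjio ktw njl
Hunk 2: at line 9 remove [ktw] add [nho,xvktf] -> 12 lines: lxfz njixi kesgs wqm fkjb ynal giixk yvsd hjio nho xvktf njl
Hunk 3: at line 7 remove [hjio,nho] add [itui] -> 11 lines: lxfz njixi kesgs wqm fkjb ynal giixk yvsd itui xvktf njl
Hunk 4: at line 5 remove [giixk] add [ytazl] -> 11 lines: lxfz njixi kesgs wqm fkjb ynal ytazl yvsd itui xvktf njl
Hunk 5: at line 2 remove [kesgs] add [avh] -> 11 lines: lxfz njixi avh wqm fkjb ynal ytazl yvsd itui xvktf njl
Final line 10: xvktf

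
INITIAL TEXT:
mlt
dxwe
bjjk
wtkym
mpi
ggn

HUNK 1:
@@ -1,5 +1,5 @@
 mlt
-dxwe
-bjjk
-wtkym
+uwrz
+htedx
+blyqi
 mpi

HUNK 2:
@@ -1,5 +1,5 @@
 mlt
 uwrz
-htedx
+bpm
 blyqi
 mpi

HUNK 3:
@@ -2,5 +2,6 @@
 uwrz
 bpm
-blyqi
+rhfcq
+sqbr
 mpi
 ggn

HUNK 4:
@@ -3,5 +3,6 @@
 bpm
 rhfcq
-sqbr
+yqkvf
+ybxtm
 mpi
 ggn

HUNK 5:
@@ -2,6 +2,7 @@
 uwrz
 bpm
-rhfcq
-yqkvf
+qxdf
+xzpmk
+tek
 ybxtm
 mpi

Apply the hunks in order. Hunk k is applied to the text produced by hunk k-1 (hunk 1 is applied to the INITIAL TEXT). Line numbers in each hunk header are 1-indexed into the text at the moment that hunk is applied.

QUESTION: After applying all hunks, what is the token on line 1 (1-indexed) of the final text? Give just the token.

Answer: mlt

Derivation:
Hunk 1: at line 1 remove [dxwe,bjjk,wtkym] add [uwrz,htedx,blyqi] -> 6 lines: mlt uwrz htedx blyqi mpi ggn
Hunk 2: at line 1 remove [htedx] add [bpm] -> 6 lines: mlt uwrz bpm blyqi mpi ggn
Hunk 3: at line 2 remove [blyqi] add [rhfcq,sqbr] -> 7 lines: mlt uwrz bpm rhfcq sqbr mpi ggn
Hunk 4: at line 3 remove [sqbr] add [yqkvf,ybxtm] -> 8 lines: mlt uwrz bpm rhfcq yqkvf ybxtm mpi ggn
Hunk 5: at line 2 remove [rhfcq,yqkvf] add [qxdf,xzpmk,tek] -> 9 lines: mlt uwrz bpm qxdf xzpmk tek ybxtm mpi ggn
Final line 1: mlt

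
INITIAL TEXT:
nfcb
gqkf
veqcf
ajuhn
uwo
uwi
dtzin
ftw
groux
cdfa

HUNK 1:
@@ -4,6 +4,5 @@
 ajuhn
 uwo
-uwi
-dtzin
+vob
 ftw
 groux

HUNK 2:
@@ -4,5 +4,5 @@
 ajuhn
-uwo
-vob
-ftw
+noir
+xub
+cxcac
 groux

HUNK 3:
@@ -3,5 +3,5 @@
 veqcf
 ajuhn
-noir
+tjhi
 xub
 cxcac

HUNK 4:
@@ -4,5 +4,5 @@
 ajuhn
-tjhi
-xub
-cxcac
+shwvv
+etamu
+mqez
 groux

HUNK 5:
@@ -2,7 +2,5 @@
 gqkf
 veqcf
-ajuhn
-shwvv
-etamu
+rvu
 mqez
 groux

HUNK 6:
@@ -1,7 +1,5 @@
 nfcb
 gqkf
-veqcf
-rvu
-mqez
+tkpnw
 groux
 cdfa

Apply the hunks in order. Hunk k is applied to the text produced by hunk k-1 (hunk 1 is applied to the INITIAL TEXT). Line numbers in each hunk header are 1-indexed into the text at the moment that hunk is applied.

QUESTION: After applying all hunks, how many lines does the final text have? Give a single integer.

Answer: 5

Derivation:
Hunk 1: at line 4 remove [uwi,dtzin] add [vob] -> 9 lines: nfcb gqkf veqcf ajuhn uwo vob ftw groux cdfa
Hunk 2: at line 4 remove [uwo,vob,ftw] add [noir,xub,cxcac] -> 9 lines: nfcb gqkf veqcf ajuhn noir xub cxcac groux cdfa
Hunk 3: at line 3 remove [noir] add [tjhi] -> 9 lines: nfcb gqkf veqcf ajuhn tjhi xub cxcac groux cdfa
Hunk 4: at line 4 remove [tjhi,xub,cxcac] add [shwvv,etamu,mqez] -> 9 lines: nfcb gqkf veqcf ajuhn shwvv etamu mqez groux cdfa
Hunk 5: at line 2 remove [ajuhn,shwvv,etamu] add [rvu] -> 7 lines: nfcb gqkf veqcf rvu mqez groux cdfa
Hunk 6: at line 1 remove [veqcf,rvu,mqez] add [tkpnw] -> 5 lines: nfcb gqkf tkpnw groux cdfa
Final line count: 5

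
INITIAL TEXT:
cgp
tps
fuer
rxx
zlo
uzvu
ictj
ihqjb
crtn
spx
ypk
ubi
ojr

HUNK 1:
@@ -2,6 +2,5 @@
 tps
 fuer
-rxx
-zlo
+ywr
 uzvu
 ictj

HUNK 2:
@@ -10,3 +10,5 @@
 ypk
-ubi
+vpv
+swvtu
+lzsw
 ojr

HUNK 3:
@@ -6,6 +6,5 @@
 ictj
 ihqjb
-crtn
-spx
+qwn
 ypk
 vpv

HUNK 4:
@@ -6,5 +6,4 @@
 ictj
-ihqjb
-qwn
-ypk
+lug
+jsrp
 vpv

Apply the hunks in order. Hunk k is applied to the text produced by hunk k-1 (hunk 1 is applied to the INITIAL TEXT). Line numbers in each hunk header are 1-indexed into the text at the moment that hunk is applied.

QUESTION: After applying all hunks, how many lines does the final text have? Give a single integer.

Hunk 1: at line 2 remove [rxx,zlo] add [ywr] -> 12 lines: cgp tps fuer ywr uzvu ictj ihqjb crtn spx ypk ubi ojr
Hunk 2: at line 10 remove [ubi] add [vpv,swvtu,lzsw] -> 14 lines: cgp tps fuer ywr uzvu ictj ihqjb crtn spx ypk vpv swvtu lzsw ojr
Hunk 3: at line 6 remove [crtn,spx] add [qwn] -> 13 lines: cgp tps fuer ywr uzvu ictj ihqjb qwn ypk vpv swvtu lzsw ojr
Hunk 4: at line 6 remove [ihqjb,qwn,ypk] add [lug,jsrp] -> 12 lines: cgp tps fuer ywr uzvu ictj lug jsrp vpv swvtu lzsw ojr
Final line count: 12

Answer: 12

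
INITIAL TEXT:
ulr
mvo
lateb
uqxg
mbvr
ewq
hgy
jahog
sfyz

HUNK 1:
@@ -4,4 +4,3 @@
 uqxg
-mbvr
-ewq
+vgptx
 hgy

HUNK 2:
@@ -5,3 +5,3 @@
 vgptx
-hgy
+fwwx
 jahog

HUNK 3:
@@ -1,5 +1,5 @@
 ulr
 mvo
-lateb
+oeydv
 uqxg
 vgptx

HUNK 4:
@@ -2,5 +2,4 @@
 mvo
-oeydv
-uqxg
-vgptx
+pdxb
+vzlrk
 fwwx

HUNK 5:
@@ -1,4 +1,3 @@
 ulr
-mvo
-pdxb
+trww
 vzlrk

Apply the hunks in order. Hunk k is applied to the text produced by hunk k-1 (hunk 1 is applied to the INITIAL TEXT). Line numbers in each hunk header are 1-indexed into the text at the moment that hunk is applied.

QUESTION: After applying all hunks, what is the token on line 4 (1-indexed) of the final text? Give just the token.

Answer: fwwx

Derivation:
Hunk 1: at line 4 remove [mbvr,ewq] add [vgptx] -> 8 lines: ulr mvo lateb uqxg vgptx hgy jahog sfyz
Hunk 2: at line 5 remove [hgy] add [fwwx] -> 8 lines: ulr mvo lateb uqxg vgptx fwwx jahog sfyz
Hunk 3: at line 1 remove [lateb] add [oeydv] -> 8 lines: ulr mvo oeydv uqxg vgptx fwwx jahog sfyz
Hunk 4: at line 2 remove [oeydv,uqxg,vgptx] add [pdxb,vzlrk] -> 7 lines: ulr mvo pdxb vzlrk fwwx jahog sfyz
Hunk 5: at line 1 remove [mvo,pdxb] add [trww] -> 6 lines: ulr trww vzlrk fwwx jahog sfyz
Final line 4: fwwx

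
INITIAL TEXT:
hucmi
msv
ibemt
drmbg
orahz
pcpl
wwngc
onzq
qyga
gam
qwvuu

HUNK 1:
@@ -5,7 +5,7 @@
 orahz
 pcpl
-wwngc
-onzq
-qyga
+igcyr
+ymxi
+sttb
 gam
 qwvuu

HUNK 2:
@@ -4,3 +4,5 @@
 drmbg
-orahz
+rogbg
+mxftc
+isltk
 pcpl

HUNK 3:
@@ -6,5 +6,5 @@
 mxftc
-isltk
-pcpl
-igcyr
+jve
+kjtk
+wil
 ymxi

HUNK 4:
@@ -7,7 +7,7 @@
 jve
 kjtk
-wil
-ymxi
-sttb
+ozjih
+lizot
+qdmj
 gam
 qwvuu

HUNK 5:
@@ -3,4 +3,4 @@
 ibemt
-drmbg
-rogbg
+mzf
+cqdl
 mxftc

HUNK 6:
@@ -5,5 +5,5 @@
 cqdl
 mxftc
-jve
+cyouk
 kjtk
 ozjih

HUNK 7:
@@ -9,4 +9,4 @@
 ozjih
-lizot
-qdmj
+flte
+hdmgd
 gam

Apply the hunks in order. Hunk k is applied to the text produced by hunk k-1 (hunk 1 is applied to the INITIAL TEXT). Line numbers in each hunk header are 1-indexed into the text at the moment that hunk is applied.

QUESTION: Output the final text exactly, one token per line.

Answer: hucmi
msv
ibemt
mzf
cqdl
mxftc
cyouk
kjtk
ozjih
flte
hdmgd
gam
qwvuu

Derivation:
Hunk 1: at line 5 remove [wwngc,onzq,qyga] add [igcyr,ymxi,sttb] -> 11 lines: hucmi msv ibemt drmbg orahz pcpl igcyr ymxi sttb gam qwvuu
Hunk 2: at line 4 remove [orahz] add [rogbg,mxftc,isltk] -> 13 lines: hucmi msv ibemt drmbg rogbg mxftc isltk pcpl igcyr ymxi sttb gam qwvuu
Hunk 3: at line 6 remove [isltk,pcpl,igcyr] add [jve,kjtk,wil] -> 13 lines: hucmi msv ibemt drmbg rogbg mxftc jve kjtk wil ymxi sttb gam qwvuu
Hunk 4: at line 7 remove [wil,ymxi,sttb] add [ozjih,lizot,qdmj] -> 13 lines: hucmi msv ibemt drmbg rogbg mxftc jve kjtk ozjih lizot qdmj gam qwvuu
Hunk 5: at line 3 remove [drmbg,rogbg] add [mzf,cqdl] -> 13 lines: hucmi msv ibemt mzf cqdl mxftc jve kjtk ozjih lizot qdmj gam qwvuu
Hunk 6: at line 5 remove [jve] add [cyouk] -> 13 lines: hucmi msv ibemt mzf cqdl mxftc cyouk kjtk ozjih lizot qdmj gam qwvuu
Hunk 7: at line 9 remove [lizot,qdmj] add [flte,hdmgd] -> 13 lines: hucmi msv ibemt mzf cqdl mxftc cyouk kjtk ozjih flte hdmgd gam qwvuu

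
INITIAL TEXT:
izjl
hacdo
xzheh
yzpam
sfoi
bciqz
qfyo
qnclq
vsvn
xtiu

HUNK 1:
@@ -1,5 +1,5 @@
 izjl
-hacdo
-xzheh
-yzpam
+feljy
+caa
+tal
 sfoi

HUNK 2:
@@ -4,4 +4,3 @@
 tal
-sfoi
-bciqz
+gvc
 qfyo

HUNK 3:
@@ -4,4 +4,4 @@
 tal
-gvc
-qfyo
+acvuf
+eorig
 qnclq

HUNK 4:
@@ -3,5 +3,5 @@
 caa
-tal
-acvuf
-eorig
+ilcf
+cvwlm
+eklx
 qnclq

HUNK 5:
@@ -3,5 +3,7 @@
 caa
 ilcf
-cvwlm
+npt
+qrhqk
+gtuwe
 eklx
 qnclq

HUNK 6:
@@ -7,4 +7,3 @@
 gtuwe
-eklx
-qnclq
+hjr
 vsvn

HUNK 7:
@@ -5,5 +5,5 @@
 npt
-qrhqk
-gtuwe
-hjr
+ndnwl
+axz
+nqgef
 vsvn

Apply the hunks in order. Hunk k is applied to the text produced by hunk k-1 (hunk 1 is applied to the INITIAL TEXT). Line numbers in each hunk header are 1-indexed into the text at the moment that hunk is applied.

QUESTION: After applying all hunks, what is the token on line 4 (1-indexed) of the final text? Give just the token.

Hunk 1: at line 1 remove [hacdo,xzheh,yzpam] add [feljy,caa,tal] -> 10 lines: izjl feljy caa tal sfoi bciqz qfyo qnclq vsvn xtiu
Hunk 2: at line 4 remove [sfoi,bciqz] add [gvc] -> 9 lines: izjl feljy caa tal gvc qfyo qnclq vsvn xtiu
Hunk 3: at line 4 remove [gvc,qfyo] add [acvuf,eorig] -> 9 lines: izjl feljy caa tal acvuf eorig qnclq vsvn xtiu
Hunk 4: at line 3 remove [tal,acvuf,eorig] add [ilcf,cvwlm,eklx] -> 9 lines: izjl feljy caa ilcf cvwlm eklx qnclq vsvn xtiu
Hunk 5: at line 3 remove [cvwlm] add [npt,qrhqk,gtuwe] -> 11 lines: izjl feljy caa ilcf npt qrhqk gtuwe eklx qnclq vsvn xtiu
Hunk 6: at line 7 remove [eklx,qnclq] add [hjr] -> 10 lines: izjl feljy caa ilcf npt qrhqk gtuwe hjr vsvn xtiu
Hunk 7: at line 5 remove [qrhqk,gtuwe,hjr] add [ndnwl,axz,nqgef] -> 10 lines: izjl feljy caa ilcf npt ndnwl axz nqgef vsvn xtiu
Final line 4: ilcf

Answer: ilcf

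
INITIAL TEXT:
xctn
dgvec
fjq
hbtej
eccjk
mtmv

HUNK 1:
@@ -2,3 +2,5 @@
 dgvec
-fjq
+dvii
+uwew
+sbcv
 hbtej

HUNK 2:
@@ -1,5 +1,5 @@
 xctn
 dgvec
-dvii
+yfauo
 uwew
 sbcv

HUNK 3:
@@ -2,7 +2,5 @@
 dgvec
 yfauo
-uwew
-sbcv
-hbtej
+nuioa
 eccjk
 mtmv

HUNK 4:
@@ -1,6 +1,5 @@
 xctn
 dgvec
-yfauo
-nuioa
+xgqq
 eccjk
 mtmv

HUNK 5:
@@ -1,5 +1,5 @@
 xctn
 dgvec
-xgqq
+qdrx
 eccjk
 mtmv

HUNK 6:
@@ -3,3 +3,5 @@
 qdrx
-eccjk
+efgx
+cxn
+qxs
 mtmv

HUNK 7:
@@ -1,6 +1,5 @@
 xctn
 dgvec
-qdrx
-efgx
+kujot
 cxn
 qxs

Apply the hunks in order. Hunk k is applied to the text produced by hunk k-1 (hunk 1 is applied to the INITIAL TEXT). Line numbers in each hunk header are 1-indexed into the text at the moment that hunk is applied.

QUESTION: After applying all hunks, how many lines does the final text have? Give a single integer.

Hunk 1: at line 2 remove [fjq] add [dvii,uwew,sbcv] -> 8 lines: xctn dgvec dvii uwew sbcv hbtej eccjk mtmv
Hunk 2: at line 1 remove [dvii] add [yfauo] -> 8 lines: xctn dgvec yfauo uwew sbcv hbtej eccjk mtmv
Hunk 3: at line 2 remove [uwew,sbcv,hbtej] add [nuioa] -> 6 lines: xctn dgvec yfauo nuioa eccjk mtmv
Hunk 4: at line 1 remove [yfauo,nuioa] add [xgqq] -> 5 lines: xctn dgvec xgqq eccjk mtmv
Hunk 5: at line 1 remove [xgqq] add [qdrx] -> 5 lines: xctn dgvec qdrx eccjk mtmv
Hunk 6: at line 3 remove [eccjk] add [efgx,cxn,qxs] -> 7 lines: xctn dgvec qdrx efgx cxn qxs mtmv
Hunk 7: at line 1 remove [qdrx,efgx] add [kujot] -> 6 lines: xctn dgvec kujot cxn qxs mtmv
Final line count: 6

Answer: 6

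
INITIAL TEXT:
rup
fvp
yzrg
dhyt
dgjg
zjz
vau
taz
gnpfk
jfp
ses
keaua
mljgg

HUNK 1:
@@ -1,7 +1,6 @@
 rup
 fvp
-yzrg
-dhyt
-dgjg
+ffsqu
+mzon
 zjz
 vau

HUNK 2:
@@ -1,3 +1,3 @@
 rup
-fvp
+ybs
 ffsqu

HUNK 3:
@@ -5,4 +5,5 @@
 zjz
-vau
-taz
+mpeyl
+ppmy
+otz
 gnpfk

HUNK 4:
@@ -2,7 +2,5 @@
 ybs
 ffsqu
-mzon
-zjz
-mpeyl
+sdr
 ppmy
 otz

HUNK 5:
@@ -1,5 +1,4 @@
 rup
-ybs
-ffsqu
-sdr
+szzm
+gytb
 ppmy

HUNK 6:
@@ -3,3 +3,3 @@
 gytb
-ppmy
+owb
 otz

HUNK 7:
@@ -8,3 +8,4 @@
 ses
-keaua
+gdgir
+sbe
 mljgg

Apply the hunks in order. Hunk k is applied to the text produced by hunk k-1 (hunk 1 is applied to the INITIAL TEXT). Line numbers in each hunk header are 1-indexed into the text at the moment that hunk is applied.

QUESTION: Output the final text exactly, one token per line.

Answer: rup
szzm
gytb
owb
otz
gnpfk
jfp
ses
gdgir
sbe
mljgg

Derivation:
Hunk 1: at line 1 remove [yzrg,dhyt,dgjg] add [ffsqu,mzon] -> 12 lines: rup fvp ffsqu mzon zjz vau taz gnpfk jfp ses keaua mljgg
Hunk 2: at line 1 remove [fvp] add [ybs] -> 12 lines: rup ybs ffsqu mzon zjz vau taz gnpfk jfp ses keaua mljgg
Hunk 3: at line 5 remove [vau,taz] add [mpeyl,ppmy,otz] -> 13 lines: rup ybs ffsqu mzon zjz mpeyl ppmy otz gnpfk jfp ses keaua mljgg
Hunk 4: at line 2 remove [mzon,zjz,mpeyl] add [sdr] -> 11 lines: rup ybs ffsqu sdr ppmy otz gnpfk jfp ses keaua mljgg
Hunk 5: at line 1 remove [ybs,ffsqu,sdr] add [szzm,gytb] -> 10 lines: rup szzm gytb ppmy otz gnpfk jfp ses keaua mljgg
Hunk 6: at line 3 remove [ppmy] add [owb] -> 10 lines: rup szzm gytb owb otz gnpfk jfp ses keaua mljgg
Hunk 7: at line 8 remove [keaua] add [gdgir,sbe] -> 11 lines: rup szzm gytb owb otz gnpfk jfp ses gdgir sbe mljgg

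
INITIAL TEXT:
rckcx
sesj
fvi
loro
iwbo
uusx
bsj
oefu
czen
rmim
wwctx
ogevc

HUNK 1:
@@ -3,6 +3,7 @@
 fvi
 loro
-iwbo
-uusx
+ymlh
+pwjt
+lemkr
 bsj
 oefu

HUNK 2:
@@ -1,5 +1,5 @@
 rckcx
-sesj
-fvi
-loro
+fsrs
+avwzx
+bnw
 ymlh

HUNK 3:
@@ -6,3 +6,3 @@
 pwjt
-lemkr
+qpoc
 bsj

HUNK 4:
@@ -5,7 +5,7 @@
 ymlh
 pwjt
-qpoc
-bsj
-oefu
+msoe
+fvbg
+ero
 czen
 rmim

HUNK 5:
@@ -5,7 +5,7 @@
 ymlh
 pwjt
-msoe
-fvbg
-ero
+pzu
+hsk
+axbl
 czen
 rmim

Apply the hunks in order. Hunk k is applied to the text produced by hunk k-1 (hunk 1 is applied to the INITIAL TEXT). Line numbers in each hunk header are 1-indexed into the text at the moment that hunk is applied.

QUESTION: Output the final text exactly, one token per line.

Answer: rckcx
fsrs
avwzx
bnw
ymlh
pwjt
pzu
hsk
axbl
czen
rmim
wwctx
ogevc

Derivation:
Hunk 1: at line 3 remove [iwbo,uusx] add [ymlh,pwjt,lemkr] -> 13 lines: rckcx sesj fvi loro ymlh pwjt lemkr bsj oefu czen rmim wwctx ogevc
Hunk 2: at line 1 remove [sesj,fvi,loro] add [fsrs,avwzx,bnw] -> 13 lines: rckcx fsrs avwzx bnw ymlh pwjt lemkr bsj oefu czen rmim wwctx ogevc
Hunk 3: at line 6 remove [lemkr] add [qpoc] -> 13 lines: rckcx fsrs avwzx bnw ymlh pwjt qpoc bsj oefu czen rmim wwctx ogevc
Hunk 4: at line 5 remove [qpoc,bsj,oefu] add [msoe,fvbg,ero] -> 13 lines: rckcx fsrs avwzx bnw ymlh pwjt msoe fvbg ero czen rmim wwctx ogevc
Hunk 5: at line 5 remove [msoe,fvbg,ero] add [pzu,hsk,axbl] -> 13 lines: rckcx fsrs avwzx bnw ymlh pwjt pzu hsk axbl czen rmim wwctx ogevc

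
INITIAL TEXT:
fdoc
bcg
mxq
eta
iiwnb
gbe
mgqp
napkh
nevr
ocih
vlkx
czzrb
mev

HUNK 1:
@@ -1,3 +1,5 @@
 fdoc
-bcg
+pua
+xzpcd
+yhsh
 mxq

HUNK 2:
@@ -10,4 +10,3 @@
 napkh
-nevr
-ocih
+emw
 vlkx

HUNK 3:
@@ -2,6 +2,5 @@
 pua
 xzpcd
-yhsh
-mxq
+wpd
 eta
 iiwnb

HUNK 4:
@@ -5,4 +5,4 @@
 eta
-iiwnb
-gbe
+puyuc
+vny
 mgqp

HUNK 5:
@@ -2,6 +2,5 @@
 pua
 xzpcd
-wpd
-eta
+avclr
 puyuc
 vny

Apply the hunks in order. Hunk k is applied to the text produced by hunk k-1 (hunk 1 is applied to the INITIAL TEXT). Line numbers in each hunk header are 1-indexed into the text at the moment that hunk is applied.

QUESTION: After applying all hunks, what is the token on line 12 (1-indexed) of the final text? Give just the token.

Hunk 1: at line 1 remove [bcg] add [pua,xzpcd,yhsh] -> 15 lines: fdoc pua xzpcd yhsh mxq eta iiwnb gbe mgqp napkh nevr ocih vlkx czzrb mev
Hunk 2: at line 10 remove [nevr,ocih] add [emw] -> 14 lines: fdoc pua xzpcd yhsh mxq eta iiwnb gbe mgqp napkh emw vlkx czzrb mev
Hunk 3: at line 2 remove [yhsh,mxq] add [wpd] -> 13 lines: fdoc pua xzpcd wpd eta iiwnb gbe mgqp napkh emw vlkx czzrb mev
Hunk 4: at line 5 remove [iiwnb,gbe] add [puyuc,vny] -> 13 lines: fdoc pua xzpcd wpd eta puyuc vny mgqp napkh emw vlkx czzrb mev
Hunk 5: at line 2 remove [wpd,eta] add [avclr] -> 12 lines: fdoc pua xzpcd avclr puyuc vny mgqp napkh emw vlkx czzrb mev
Final line 12: mev

Answer: mev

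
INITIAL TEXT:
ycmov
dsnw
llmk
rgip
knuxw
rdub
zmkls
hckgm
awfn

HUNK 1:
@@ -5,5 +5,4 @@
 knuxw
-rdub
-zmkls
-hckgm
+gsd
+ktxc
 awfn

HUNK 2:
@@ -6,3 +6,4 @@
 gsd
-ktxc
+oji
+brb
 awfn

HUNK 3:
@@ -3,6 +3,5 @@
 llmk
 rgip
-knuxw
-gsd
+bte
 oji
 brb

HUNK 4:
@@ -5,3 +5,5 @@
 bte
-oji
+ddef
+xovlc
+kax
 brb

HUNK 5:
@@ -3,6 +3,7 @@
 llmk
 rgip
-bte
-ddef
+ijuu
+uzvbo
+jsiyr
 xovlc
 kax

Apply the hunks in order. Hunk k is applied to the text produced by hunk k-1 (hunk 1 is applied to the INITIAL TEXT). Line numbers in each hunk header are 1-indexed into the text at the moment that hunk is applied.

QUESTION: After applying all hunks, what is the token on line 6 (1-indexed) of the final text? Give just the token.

Answer: uzvbo

Derivation:
Hunk 1: at line 5 remove [rdub,zmkls,hckgm] add [gsd,ktxc] -> 8 lines: ycmov dsnw llmk rgip knuxw gsd ktxc awfn
Hunk 2: at line 6 remove [ktxc] add [oji,brb] -> 9 lines: ycmov dsnw llmk rgip knuxw gsd oji brb awfn
Hunk 3: at line 3 remove [knuxw,gsd] add [bte] -> 8 lines: ycmov dsnw llmk rgip bte oji brb awfn
Hunk 4: at line 5 remove [oji] add [ddef,xovlc,kax] -> 10 lines: ycmov dsnw llmk rgip bte ddef xovlc kax brb awfn
Hunk 5: at line 3 remove [bte,ddef] add [ijuu,uzvbo,jsiyr] -> 11 lines: ycmov dsnw llmk rgip ijuu uzvbo jsiyr xovlc kax brb awfn
Final line 6: uzvbo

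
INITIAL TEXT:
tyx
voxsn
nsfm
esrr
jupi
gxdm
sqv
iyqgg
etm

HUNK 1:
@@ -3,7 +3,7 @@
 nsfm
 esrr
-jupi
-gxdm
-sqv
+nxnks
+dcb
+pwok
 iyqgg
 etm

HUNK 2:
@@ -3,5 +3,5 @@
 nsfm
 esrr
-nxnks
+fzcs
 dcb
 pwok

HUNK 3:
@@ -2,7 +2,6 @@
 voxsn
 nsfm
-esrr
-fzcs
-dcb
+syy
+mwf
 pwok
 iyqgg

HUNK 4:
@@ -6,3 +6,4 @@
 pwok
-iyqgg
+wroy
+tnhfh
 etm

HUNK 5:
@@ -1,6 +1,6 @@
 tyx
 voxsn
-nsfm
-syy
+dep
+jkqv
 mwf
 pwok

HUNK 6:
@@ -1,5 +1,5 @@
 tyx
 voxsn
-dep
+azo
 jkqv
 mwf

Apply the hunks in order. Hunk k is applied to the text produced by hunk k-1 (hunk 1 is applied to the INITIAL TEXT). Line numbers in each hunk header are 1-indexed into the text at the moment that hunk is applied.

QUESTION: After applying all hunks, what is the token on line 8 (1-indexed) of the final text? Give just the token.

Answer: tnhfh

Derivation:
Hunk 1: at line 3 remove [jupi,gxdm,sqv] add [nxnks,dcb,pwok] -> 9 lines: tyx voxsn nsfm esrr nxnks dcb pwok iyqgg etm
Hunk 2: at line 3 remove [nxnks] add [fzcs] -> 9 lines: tyx voxsn nsfm esrr fzcs dcb pwok iyqgg etm
Hunk 3: at line 2 remove [esrr,fzcs,dcb] add [syy,mwf] -> 8 lines: tyx voxsn nsfm syy mwf pwok iyqgg etm
Hunk 4: at line 6 remove [iyqgg] add [wroy,tnhfh] -> 9 lines: tyx voxsn nsfm syy mwf pwok wroy tnhfh etm
Hunk 5: at line 1 remove [nsfm,syy] add [dep,jkqv] -> 9 lines: tyx voxsn dep jkqv mwf pwok wroy tnhfh etm
Hunk 6: at line 1 remove [dep] add [azo] -> 9 lines: tyx voxsn azo jkqv mwf pwok wroy tnhfh etm
Final line 8: tnhfh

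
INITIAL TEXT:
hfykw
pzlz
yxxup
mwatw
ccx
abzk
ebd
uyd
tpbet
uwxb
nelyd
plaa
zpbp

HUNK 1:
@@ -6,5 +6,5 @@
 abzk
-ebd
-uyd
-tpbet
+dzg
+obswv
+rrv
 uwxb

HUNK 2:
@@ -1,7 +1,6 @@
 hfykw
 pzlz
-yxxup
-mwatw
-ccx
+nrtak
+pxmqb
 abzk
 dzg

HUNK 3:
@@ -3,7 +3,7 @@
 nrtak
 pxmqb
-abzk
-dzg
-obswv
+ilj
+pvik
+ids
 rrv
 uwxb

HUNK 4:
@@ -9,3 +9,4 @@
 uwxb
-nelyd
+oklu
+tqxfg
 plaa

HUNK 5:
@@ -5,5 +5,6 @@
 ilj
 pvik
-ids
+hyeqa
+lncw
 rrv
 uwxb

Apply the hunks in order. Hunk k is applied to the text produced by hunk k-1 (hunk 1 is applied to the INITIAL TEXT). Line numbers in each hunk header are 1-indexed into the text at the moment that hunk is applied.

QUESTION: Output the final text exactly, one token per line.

Hunk 1: at line 6 remove [ebd,uyd,tpbet] add [dzg,obswv,rrv] -> 13 lines: hfykw pzlz yxxup mwatw ccx abzk dzg obswv rrv uwxb nelyd plaa zpbp
Hunk 2: at line 1 remove [yxxup,mwatw,ccx] add [nrtak,pxmqb] -> 12 lines: hfykw pzlz nrtak pxmqb abzk dzg obswv rrv uwxb nelyd plaa zpbp
Hunk 3: at line 3 remove [abzk,dzg,obswv] add [ilj,pvik,ids] -> 12 lines: hfykw pzlz nrtak pxmqb ilj pvik ids rrv uwxb nelyd plaa zpbp
Hunk 4: at line 9 remove [nelyd] add [oklu,tqxfg] -> 13 lines: hfykw pzlz nrtak pxmqb ilj pvik ids rrv uwxb oklu tqxfg plaa zpbp
Hunk 5: at line 5 remove [ids] add [hyeqa,lncw] -> 14 lines: hfykw pzlz nrtak pxmqb ilj pvik hyeqa lncw rrv uwxb oklu tqxfg plaa zpbp

Answer: hfykw
pzlz
nrtak
pxmqb
ilj
pvik
hyeqa
lncw
rrv
uwxb
oklu
tqxfg
plaa
zpbp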